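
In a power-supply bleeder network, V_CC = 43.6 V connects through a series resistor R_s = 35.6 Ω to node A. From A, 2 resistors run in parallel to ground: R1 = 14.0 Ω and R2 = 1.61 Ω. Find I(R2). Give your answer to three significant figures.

Equivalent of the parallel group: R_p = 1.444 Ω.
Node voltage V_A = V_CC · R_p/(R_s + R_p) = 43.6 × 0.03898 = 1.699 V.
Branch current I = V_A/R2 = 1.699/1.61 = 1.056 A.

I ≈ 1.06 A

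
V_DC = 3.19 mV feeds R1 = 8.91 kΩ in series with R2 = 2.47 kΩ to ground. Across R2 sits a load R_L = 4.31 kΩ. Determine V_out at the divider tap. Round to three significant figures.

First combine the lower leg with the load: R2 ‖ R_L = 1.570 kΩ.
Now apply the divider: V_out = 3.19 × 0.1498 = 0.4779 mV.

V_out ≈ 0.478 mV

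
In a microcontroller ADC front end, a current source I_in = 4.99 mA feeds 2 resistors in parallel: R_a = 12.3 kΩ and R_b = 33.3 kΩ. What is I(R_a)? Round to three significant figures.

With just two branches, the current splits inversely with resistance.
I(R_a) = 4.99 × 33.3/(12.3 + 33.3) = 4.99 × 0.7303 = 3.644 mA.

I ≈ 3.64 mA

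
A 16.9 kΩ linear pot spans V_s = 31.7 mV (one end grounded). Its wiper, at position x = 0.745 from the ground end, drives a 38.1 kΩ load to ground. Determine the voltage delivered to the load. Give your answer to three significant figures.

The pot divides into 4.309 kΩ above the wiper and 12.59 kΩ below.
(x·R_p) ‖ R_L = 9.463 kΩ.
Loaded-divider output: V_out = 31.7 × 0.6871 = 21.78 mV.
(Unloaded: V_out = x·V_s = 23.6 mV.)

V_out ≈ 21.8 mV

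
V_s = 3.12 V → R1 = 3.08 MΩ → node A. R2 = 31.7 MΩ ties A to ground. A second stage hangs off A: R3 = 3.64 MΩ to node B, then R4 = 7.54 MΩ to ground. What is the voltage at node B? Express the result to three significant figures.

V_B ≈ 1.53 V

Looking into the second stage from A: R3 + R4 = 11.18 MΩ appears in parallel with R2.
R2 ‖ (R3+R4) = 8.265 MΩ.
First divider: V_A = V_s · 8.265/(3.08 + 8.265) = 2.273 V.
V_B = V_A × 0.6744 = 1.533 V.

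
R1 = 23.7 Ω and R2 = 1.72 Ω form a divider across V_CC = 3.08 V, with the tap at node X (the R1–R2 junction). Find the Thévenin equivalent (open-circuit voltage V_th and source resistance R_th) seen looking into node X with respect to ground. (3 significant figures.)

Open-circuit (no load on X): V_th = V_CC · R2/(R1 + R2) = 3.08 × 1.72/(23.70 + 1.72) = 0.2084 V.
Looking into X with the source shorted: R_th = R1·R2/(R1+R2) = 23.70 × 1.72/25.42 = 1.604 Ω.

V_th ≈ 0.208 V, R_th ≈ 1.60 Ω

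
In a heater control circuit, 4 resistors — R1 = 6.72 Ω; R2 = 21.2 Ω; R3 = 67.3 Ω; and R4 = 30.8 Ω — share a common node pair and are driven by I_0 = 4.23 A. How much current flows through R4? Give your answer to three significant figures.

I ≈ 0.564 A

Conductances: ΣG = 1/6.72 + 1/21.2 + 1/67.3 + 1/30.8 = 0.2433 (1/Ω).
Current divider: I(R4) = I_0 · G_k/ΣG = 4.23 × (0.03247/0.2433) = 4.23 × 0.1334 = 0.5645 A.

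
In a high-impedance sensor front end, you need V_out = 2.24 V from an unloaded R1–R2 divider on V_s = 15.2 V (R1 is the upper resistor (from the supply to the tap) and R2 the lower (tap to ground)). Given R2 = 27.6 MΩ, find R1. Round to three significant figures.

V_out/V_s = R2/(R1+R2) = 0.1474.
Rearranging, R1 = R2·(1−k)/k = 27.6 × 5.786 = 159.7 MΩ.

R1 ≈ 160 MΩ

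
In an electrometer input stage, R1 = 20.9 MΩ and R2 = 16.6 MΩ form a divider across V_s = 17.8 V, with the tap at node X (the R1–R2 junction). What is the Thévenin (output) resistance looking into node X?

Looking into X with the source shorted: R_th = R1·R2/(R1+R2) = 20.90 × 16.6/37.50 = 9.252 MΩ.

R_th ≈ 9.25 MΩ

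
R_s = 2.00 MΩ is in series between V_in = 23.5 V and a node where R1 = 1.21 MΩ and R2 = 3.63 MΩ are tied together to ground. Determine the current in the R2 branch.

Combine the parallel branches: R_p = (1/1.21 + 1/3.63)⁻¹ = 0.9075 MΩ.
V_A by voltage divider: V_A = 23.5 × 0.9075/(2.00 + 0.9075) = 7.335 V.
Branch current I = V_A/R2 = 7.335/3.63 = 2.021 µA.

I ≈ 2.02 µA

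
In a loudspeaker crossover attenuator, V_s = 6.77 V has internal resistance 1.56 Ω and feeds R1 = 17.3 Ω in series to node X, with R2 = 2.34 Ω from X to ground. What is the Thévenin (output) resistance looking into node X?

R_th ≈ 2.08 Ω

R1' = 1.56 + 17.3 = 18.86 Ω (source resistance + R1).
Looking into X with the source shorted: R_th = R1'·R2/(R1'+R2) = 18.86 × 2.34/21.20 = 2.082 Ω.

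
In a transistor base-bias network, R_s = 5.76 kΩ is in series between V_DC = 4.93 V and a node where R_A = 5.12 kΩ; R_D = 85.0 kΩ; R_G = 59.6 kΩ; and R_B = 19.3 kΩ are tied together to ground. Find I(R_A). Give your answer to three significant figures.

Parallel bank: R_p = 1/(1/5.12 + 1/85.0 + 1/59.6 + 1/19.3) = 3.628 kΩ.
Node voltage V_A = V_DC · R_p/(R_s + R_p) = 4.93 × 0.3864 = 1.905 V.
I(R_A) = V_A / R_A = 1.905/5.12 = 0.3721 mA.

I ≈ 0.372 mA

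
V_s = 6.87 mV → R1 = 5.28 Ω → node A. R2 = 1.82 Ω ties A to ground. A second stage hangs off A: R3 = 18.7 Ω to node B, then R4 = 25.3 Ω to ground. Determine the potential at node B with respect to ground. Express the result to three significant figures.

V_B ≈ 0.982 mV

The second stage (R3 + R4 = 44.00 Ω) loads node A in parallel with R2.
R2 ‖ (R3+R4) = 1.748 Ω.
V_A = 6.87 × 1.748/(5.28 + 1.748) = 1.708 mV.
V_B = V_A × 0.5750 = 0.9824 mV.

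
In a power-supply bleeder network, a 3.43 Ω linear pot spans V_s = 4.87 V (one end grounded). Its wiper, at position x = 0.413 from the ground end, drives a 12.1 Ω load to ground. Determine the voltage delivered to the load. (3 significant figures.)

V_out ≈ 1.88 V

The pot divides into 2.013 Ω above the wiper and 1.417 Ω below.
(x·R_p) ‖ R_L = 1.268 Ω.
Then V_out = V_s · 1.268/(2.013 + 1.268) = 1.882 V.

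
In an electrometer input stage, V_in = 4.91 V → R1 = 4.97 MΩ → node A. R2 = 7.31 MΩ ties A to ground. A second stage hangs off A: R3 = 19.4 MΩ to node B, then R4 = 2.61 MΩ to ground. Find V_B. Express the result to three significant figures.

Looking into the second stage from A: R3 + R4 = 22.01 MΩ appears in parallel with R2.
Effective lower resistance at A: R2 ‖ 22.01 = 5.487 MΩ.
V_A = 4.91 × 5.487/(4.97 + 5.487) = 2.576 V.
Stage 2 is unloaded, so V_B = V_A · R4/(R3+R4) = 2.576 × 2.61/22.01 = 0.3055 V.

V_B ≈ 0.306 V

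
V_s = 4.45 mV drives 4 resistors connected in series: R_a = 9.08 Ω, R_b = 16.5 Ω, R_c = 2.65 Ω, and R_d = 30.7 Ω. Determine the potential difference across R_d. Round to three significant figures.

ΣR = 9.08 + 16.5 + 2.65 + 30.7 = 58.93 Ω.
Voltage divider: V = V_s · (30.70 / 58.93) = 4.45 × 0.5210 = 2.318 mV.

V ≈ 2.32 mV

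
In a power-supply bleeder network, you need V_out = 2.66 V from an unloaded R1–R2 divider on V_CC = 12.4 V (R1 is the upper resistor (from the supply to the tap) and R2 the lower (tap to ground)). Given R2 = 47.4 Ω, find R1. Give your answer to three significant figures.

The divider ratio is R2/(R1+R2) = 2.66/12.4 = 0.2145.
So R1 = R2 · (V_CC/V_out − 1) = 47.4 × (12.4/2.66 − 1) = 47.4 × 3.662 = 173.6 Ω.

R1 ≈ 174 Ω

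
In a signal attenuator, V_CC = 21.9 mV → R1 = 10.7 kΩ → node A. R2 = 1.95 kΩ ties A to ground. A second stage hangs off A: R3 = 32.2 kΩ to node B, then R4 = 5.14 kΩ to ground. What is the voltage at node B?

The second stage (R3 + R4 = 37.34 kΩ) loads node A in parallel with R2.
R2 ‖ (R3+R4) = 1.853 kΩ.
First divider: V_A = V_CC · 1.853/(10.7 + 1.853) = 3.233 mV.
V_B = V_A × 0.1377 = 0.4450 mV.

V_B ≈ 0.445 mV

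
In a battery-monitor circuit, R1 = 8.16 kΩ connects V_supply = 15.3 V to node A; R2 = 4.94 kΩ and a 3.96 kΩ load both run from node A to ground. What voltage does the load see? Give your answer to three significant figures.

V_out ≈ 3.25 V

First combine the lower leg with the load: R2 ‖ R_L = 2.198 kΩ.
Now apply the divider: V_out = 15.3 × 0.2122 = 3.247 V.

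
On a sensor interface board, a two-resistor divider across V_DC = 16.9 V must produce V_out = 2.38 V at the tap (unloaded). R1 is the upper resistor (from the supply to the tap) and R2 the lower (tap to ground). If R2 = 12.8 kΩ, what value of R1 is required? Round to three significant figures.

R1 ≈ 78.1 kΩ

The divider ratio is R2/(R1+R2) = 2.38/16.9 = 0.1408.
So R1 = R2 · (V_DC/V_out − 1) = 12.8 × (16.9/2.38 − 1) = 12.8 × 6.101 = 78.09 kΩ.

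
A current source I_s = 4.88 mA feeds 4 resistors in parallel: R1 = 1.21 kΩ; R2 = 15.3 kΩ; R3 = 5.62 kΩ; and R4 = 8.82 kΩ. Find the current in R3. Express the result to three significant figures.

Conductances: ΣG = 1/1.21 + 1/15.3 + 1/5.62 + 1/8.82 = 1.183 (1/kΩ).
Current divider: I(R3) = I_s · G_k/ΣG = 4.88 × (0.1779/1.183) = 4.88 × 0.1504 = 0.7339 mA.

I ≈ 0.734 mA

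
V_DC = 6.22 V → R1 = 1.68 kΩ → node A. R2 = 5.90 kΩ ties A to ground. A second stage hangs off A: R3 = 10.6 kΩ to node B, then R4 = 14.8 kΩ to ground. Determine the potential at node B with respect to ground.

V_B ≈ 2.68 V

Node A sees R2 in parallel with the series input of stage 2, R3 + R4 = 25.40 kΩ.
Effective lower resistance at A: R2 ‖ 25.40 = 4.788 kΩ.
V_A = 6.22 × 4.788/(1.68 + 4.788) = 4.604 V.
Stage 2 is unloaded, so V_B = V_A · R4/(R3+R4) = 4.604 × 14.8/25.40 = 2.683 V.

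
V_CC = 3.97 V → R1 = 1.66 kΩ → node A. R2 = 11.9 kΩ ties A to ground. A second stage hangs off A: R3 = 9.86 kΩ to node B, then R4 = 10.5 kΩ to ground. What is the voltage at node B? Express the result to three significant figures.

V_B ≈ 1.68 V

Node A sees R2 in parallel with the series input of stage 2, R3 + R4 = 20.36 kΩ.
Effective lower resistance at A: R2 ‖ 20.36 = 7.510 kΩ.
V_A = 3.97 × 7.510/(1.66 + 7.510) = 3.251 V.
Stage 2 is unloaded, so V_B = V_A · R4/(R3+R4) = 3.251 × 10.5/20.36 = 1.677 V.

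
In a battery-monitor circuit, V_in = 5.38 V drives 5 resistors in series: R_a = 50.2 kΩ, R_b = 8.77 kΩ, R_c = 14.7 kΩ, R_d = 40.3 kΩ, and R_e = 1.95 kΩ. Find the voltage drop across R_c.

V ≈ 0.682 V

Series total: ΣR = 50.2 + 8.77 + 14.7 + 40.3 + 1.95 = 115.9 kΩ.
By the voltage-divider rule, V = 5.38 × 14.70/115.9 = 0.6822 V.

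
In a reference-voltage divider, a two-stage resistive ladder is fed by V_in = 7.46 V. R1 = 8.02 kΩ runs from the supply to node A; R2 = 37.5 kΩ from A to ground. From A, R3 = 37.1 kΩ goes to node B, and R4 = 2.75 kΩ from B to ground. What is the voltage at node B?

Node A sees R2 in parallel with the series input of stage 2, R3 + R4 = 39.85 kΩ.
R2 ‖ (R3+R4) = 19.32 kΩ.
V_A = 7.46 × 19.32/(8.02 + 19.32) = 5.272 V.
V_B = V_A × 0.06901 = 0.3638 V.

V_B ≈ 0.364 V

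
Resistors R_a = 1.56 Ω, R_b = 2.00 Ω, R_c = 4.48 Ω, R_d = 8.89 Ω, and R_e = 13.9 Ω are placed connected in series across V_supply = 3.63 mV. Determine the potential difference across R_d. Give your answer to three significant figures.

Series total: ΣR = 1.56 + 2.00 + 4.48 + 8.89 + 13.9 = 30.83 Ω.
By the voltage-divider rule, V = 3.63 × 8.890/30.83 = 1.047 mV.

V ≈ 1.05 mV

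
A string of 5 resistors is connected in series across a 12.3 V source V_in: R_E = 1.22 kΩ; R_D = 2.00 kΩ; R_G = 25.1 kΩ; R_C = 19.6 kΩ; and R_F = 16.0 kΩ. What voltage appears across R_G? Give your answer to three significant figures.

V ≈ 4.83 V

ΣR = 1.22 + 2.00 + 25.1 + 19.6 + 16.0 = 63.92 kΩ.
Voltage divider: V = V_in · (25.10 / 63.92) = 12.3 × 0.3927 = 4.830 V.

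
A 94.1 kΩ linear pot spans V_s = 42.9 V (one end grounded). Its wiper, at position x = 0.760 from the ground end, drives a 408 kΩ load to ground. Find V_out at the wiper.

V_out ≈ 31.3 V

Lower segment x·R_p = 71.52 kΩ; upper segment (1−x)·R_p = 22.58 kΩ.
(x·R_p) ‖ R_L = 60.85 kΩ.
V_out = 42.9 × 60.85/(22.58 + 60.85) = 31.29 V.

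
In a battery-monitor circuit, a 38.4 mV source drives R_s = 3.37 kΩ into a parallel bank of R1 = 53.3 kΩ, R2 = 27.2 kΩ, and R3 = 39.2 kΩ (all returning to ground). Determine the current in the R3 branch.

I ≈ 0.769 µA

Equivalent of the parallel group: R_p = 12.34 kΩ.
V_A = 38.4 × 12.34/15.71 = 30.16 mV.
I(R3) = V_A / R3 = 30.16/39.2 = 0.7695 µA.
(Equivalently: I_total = 2.444 µA, then current-divider fraction G_k/ΣG = 0.3148.)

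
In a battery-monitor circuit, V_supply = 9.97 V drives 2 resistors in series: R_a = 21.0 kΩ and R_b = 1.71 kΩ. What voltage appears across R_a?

ΣR = 21.0 + 1.71 = 22.71 kΩ.
Voltage divider: V = V_supply · (21.00 / 22.71) = 9.97 × 0.9247 = 9.219 V.

V ≈ 9.22 V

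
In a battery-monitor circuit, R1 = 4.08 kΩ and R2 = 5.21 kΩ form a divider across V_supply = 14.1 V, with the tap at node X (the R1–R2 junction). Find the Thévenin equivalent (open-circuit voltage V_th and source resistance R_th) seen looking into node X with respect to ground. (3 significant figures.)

V_th ≈ 7.91 V, R_th ≈ 2.29 kΩ

Open-circuit (no load on X): V_th = V_supply · R2/(R1 + R2) = 14.1 × 5.21/(4.080 + 5.21) = 7.908 V.
With V_supply suppressed (replaced by a short), R_th = R1 ‖ R2 = (4.080 × 5.21)/(4.080 + 5.21) = 2.288 kΩ.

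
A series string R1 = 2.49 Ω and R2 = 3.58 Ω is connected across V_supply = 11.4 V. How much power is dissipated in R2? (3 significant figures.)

Series current I = V_supply/ΣR = 11.4/6.070 = 1.878 A.
P(R2) = I²·R2 = (1.878)² × 3.58 = 12.63 W.

P ≈ 12.6 W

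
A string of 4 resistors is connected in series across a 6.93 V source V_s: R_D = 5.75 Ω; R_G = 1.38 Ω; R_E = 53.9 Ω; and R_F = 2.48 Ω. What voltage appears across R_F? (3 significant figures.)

Total series resistance ΣR = 5.75 + 1.38 + 53.9 + 2.48 = 63.51 Ω.
By the voltage-divider rule, V = 6.93 × 2.480/63.51 = 0.2706 V.

V ≈ 0.271 V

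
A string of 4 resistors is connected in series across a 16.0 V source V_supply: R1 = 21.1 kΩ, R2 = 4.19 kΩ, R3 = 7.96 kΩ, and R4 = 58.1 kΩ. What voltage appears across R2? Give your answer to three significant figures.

Series total: ΣR = 21.1 + 4.19 + 7.96 + 58.1 = 91.35 kΩ.
By the voltage-divider rule, V = 16.0 × 4.190/91.35 = 0.7339 V.

V ≈ 0.734 V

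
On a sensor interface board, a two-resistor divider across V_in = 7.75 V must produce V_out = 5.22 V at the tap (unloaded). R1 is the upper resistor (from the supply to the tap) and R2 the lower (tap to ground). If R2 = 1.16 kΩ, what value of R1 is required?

R1 ≈ 0.562 kΩ

V_out/V_in = R2/(R1+R2) = 0.6735.
R1 = R2·(1/k − 1) = 1.16 × 0.4847 = 0.5622 kΩ.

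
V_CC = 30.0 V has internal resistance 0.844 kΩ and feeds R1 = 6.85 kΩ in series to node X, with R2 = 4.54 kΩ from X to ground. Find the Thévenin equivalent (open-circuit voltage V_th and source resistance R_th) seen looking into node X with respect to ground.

V_th ≈ 11.1 V, R_th ≈ 2.86 kΩ

R1' = 0.844 + 6.85 = 7.694 kΩ (source resistance + R1).
V_th is the unloaded tap voltage: V_CC · R2/(R1'+R2) = 30.0 × 0.3711 = 11.13 V.
Zeroing V_CC shorts the top of R1' to ground, so R_th = R1' ‖ R2 = 2.855 kΩ.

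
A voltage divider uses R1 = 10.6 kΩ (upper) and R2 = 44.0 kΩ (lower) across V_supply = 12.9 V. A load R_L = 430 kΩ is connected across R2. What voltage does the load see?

R2 ‖ R_L = (44.0 × 430)/(44.0 + 430) = 39.92 kΩ.
Then V_out = V_supply · R2'/(R1 + R2') = 12.9 × 39.92/50.52 = 10.19 V.

V_out ≈ 10.2 V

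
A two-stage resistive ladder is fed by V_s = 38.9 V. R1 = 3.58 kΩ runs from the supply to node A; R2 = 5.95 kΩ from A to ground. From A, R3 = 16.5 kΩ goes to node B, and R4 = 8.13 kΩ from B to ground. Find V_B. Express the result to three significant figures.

Node A sees R2 in parallel with the series input of stage 2, R3 + R4 = 24.63 kΩ.
R2 ‖ (R3+R4) = 4.792 kΩ.
First divider: V_A = V_s · 4.792/(3.58 + 4.792) = 22.27 V.
V_B = V_A × 0.3301 = 7.350 V.

V_B ≈ 7.35 V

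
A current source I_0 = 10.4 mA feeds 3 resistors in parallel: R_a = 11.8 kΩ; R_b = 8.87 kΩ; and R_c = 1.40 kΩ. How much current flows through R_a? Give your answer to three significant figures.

I ≈ 0.967 mA

Total conductance ΣG = 1/11.8 + 1/8.87 + 1/1.40 = 0.9118 (units of 1/kΩ).
R_a takes the fraction G_k/ΣG = 0.08475/0.9118 = 0.09295, so I = 10.4 × 0.09295 = 0.9666 mA.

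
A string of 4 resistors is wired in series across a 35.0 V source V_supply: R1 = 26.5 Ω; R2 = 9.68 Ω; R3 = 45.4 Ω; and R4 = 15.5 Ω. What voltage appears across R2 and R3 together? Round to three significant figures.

Total series resistance ΣR = 26.5 + 9.68 + 45.4 + 15.5 = 97.08 Ω.
R_{R2..R3} = 9.68 + 45.4 = 55.08 Ω.
V = V_supply · R/ΣR = 35.0 × 0.5674 = 19.86 V.

V ≈ 19.9 V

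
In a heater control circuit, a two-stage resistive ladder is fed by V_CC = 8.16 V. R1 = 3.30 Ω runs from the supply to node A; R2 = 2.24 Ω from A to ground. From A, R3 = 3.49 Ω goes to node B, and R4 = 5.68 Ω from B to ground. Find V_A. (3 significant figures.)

V_A ≈ 2.88 V

Looking into the second stage from A: R3 + R4 = 9.170 Ω appears in parallel with R2.
Effective lower resistance at A: R2 ‖ 9.170 = 1.800 Ω.
So V_A = 8.16 × 0.3530 = 2.880 V.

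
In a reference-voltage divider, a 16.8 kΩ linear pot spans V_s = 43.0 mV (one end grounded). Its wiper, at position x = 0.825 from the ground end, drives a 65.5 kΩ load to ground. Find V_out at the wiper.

The pot divides into 2.940 kΩ above the wiper and 13.86 kΩ below.
Lower segment in parallel with the load: 13.86 ‖ 65.5 = 11.44 kΩ.
Loaded-divider output: V_out = 43.0 × 0.7955 = 34.21 mV.
(Unloaded: V_out = x·V_s = 35.5 mV.)

V_out ≈ 34.2 mV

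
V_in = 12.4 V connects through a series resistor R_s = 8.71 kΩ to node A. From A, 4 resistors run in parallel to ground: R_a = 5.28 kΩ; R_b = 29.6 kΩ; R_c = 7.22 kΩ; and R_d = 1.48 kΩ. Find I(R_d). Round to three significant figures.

I ≈ 0.835 mA

Equivalent of the parallel group: R_p = 0.9640 kΩ.
V_A by voltage divider: V_A = 12.4 × 0.9640/(8.71 + 0.9640) = 1.236 V.
Branch current I = V_A/R_d = 1.236/1.48 = 0.8349 mA.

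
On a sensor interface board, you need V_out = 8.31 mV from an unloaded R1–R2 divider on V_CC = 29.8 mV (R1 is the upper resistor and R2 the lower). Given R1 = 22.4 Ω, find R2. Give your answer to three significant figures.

The divider ratio is R2/(R1+R2) = 8.31/29.8 = 0.2789.
R2 = R1 · 0.2789/(1 − 0.2789) = 8.662 Ω.

R2 ≈ 8.66 Ω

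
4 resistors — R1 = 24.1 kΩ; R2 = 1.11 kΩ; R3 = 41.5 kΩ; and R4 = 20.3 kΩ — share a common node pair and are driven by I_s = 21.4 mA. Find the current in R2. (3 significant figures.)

I ≈ 19.0 mA

Total conductance ΣG = 1/24.1 + 1/1.11 + 1/41.5 + 1/20.3 = 1.016 (units of 1/kΩ).
Current divider: I(R2) = I_s · G_k/ΣG = 21.4 × (0.9009/1.016) = 21.4 × 0.8869 = 18.98 mA.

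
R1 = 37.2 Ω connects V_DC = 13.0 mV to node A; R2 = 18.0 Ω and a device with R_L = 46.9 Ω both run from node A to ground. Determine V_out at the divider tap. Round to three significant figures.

The load sits in parallel with R2, giving an effective lower resistance R2' = R2·R_L/(R2+R_L) = 13.01 Ω.
Voltage divider with the loaded lower leg: V_out = 13.0 × 13.01/(37.2 + 13.01) = 13.0 × 0.2591 = 3.368 mV.
(Unloaded it would be 4.24 mV; the load pulls it down.)

V_out ≈ 3.37 mV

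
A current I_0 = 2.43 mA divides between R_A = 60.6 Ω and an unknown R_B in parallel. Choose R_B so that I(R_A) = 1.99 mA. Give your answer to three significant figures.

R_B ≈ 274 Ω

The fraction through R_A equals R_B/(R_A+R_B).
With f = 0.8189, R_B = R_A · f/(1−f) = 60.6 × 4.523 = 274.1 Ω.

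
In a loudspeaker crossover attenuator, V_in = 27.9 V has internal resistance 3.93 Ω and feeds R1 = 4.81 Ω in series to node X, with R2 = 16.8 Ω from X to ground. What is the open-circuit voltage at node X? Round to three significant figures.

V_th ≈ 18.4 V

R1' = 3.93 + 4.81 = 8.740 Ω (source resistance + R1).
Open-circuit (no load on X): V_th = V_in · R2/(R1' + R2) = 27.9 × 16.8/(8.740 + 16.8) = 18.35 V.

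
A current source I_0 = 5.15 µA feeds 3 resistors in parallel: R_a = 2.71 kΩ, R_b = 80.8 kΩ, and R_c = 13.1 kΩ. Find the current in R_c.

I ≈ 0.859 µA

Total conductance ΣG = 1/2.71 + 1/80.8 + 1/13.1 = 0.4577 (units of 1/kΩ).
By the current-divider rule, I = I_0 · G_k/ΣG = 5.15 × 0.1668 = 0.8589 µA.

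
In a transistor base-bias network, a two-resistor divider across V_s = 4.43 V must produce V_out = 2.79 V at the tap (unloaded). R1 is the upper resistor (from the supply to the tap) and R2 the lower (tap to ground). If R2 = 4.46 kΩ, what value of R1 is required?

The divider ratio is R2/(R1+R2) = 2.79/4.43 = 0.6298.
R1 = R2·(1/k − 1) = 4.46 × 0.5878 = 2.622 kΩ.

R1 ≈ 2.62 kΩ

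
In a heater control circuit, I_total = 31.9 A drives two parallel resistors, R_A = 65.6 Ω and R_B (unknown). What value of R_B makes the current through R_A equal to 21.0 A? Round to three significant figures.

R_B ≈ 126 Ω

Two-branch current divider: I_A = I_total · R_B/(R_A + R_B).
21.0/31.9 = R_B/(R_A + R_B) → R_B = R_A · (0.6583)/(1 − 0.6583) = 65.6 × 1.927 = 126.4 Ω.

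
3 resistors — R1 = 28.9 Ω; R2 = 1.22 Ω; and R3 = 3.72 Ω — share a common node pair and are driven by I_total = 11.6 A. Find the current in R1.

I ≈ 0.357 A

ΣG = 1/28.9 + 1/1.22 + 1/3.72 = 1.123.
By the current-divider rule, I = I_total · G_k/ΣG = 11.6 × 0.03081 = 0.3574 A.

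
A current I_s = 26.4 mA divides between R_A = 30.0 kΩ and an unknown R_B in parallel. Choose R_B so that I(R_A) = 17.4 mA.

Two-branch current divider: I_A = I_s · R_B/(R_A + R_B).
With f = 0.6591, R_B = R_A · f/(1−f) = 30.0 × 1.933 = 58.00 kΩ.

R_B ≈ 58.0 kΩ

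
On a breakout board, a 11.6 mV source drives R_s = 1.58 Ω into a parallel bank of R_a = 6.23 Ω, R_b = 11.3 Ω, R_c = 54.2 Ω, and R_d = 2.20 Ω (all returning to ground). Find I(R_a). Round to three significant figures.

I ≈ 0.870 mA

Equivalent of the parallel group: R_p = 1.385 Ω.
V_A by voltage divider: V_A = 11.6 × 1.385/(1.58 + 1.385) = 5.419 mV.
Branch current I = V_A/R_a = 5.419/6.23 = 0.8698 mA.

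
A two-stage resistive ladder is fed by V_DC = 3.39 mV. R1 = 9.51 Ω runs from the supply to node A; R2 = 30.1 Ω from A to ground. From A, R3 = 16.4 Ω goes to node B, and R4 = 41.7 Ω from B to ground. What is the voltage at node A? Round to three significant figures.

The second stage (R3 + R4 = 58.10 Ω) loads node A in parallel with R2.
R2 ‖ (R3+R4) = 19.83 Ω.
V_A = 3.39 × 19.83/(9.51 + 19.83) = 2.291 mV.

V_A ≈ 2.29 mV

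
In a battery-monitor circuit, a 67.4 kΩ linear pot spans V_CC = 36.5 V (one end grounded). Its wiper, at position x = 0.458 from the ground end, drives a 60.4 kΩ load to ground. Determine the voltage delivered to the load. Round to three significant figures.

Lower segment x·R_p = 30.87 kΩ; upper segment (1−x)·R_p = 36.53 kΩ.
R_L loads the lower segment: effective lower R = 20.43 kΩ.
Then V_out = V_CC · 20.43/(36.53 + 20.43) = 13.09 V.

V_out ≈ 13.1 V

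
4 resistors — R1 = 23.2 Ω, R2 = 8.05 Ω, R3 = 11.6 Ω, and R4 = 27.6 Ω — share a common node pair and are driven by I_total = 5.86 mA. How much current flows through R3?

Total conductance ΣG = 1/23.2 + 1/8.05 + 1/11.6 + 1/27.6 = 0.2898 (units of 1/Ω).
R3 takes the fraction G_k/ΣG = 0.08621/0.2898 = 0.2975, so I = 5.86 × 0.2975 = 1.743 mA.

I ≈ 1.74 mA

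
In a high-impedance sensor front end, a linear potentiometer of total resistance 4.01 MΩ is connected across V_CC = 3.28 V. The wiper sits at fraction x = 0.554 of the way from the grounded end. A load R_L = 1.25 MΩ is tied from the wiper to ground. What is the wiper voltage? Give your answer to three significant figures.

Lower segment x·R_p = 2.222 MΩ; upper segment (1−x)·R_p = 1.788 MΩ.
Lower segment in parallel with the load: 2.222 ‖ 1.25 = 0.7999 MΩ.
Then V_out = V_CC · 0.7999/(1.788 + 0.7999) = 1.014 V.

V_out ≈ 1.01 V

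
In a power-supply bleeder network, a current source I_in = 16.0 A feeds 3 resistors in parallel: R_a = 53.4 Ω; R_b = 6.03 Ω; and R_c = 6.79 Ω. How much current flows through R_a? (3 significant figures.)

I ≈ 0.903 A

Total conductance ΣG = 1/53.4 + 1/6.03 + 1/6.79 = 0.3318 (units of 1/Ω).
Current divider: I(R_a) = I_in · G_k/ΣG = 16.0 × (0.01873/0.3318) = 16.0 × 0.05643 = 0.9029 A.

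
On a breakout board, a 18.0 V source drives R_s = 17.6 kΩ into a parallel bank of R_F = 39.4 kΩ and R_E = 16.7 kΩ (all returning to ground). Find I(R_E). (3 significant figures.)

Equivalent of the parallel group: R_p = 11.73 kΩ.
Node voltage V_A = V_s · R_p/(R_s + R_p) = 18.0 × 0.3999 = 7.198 V.
Branch current I = V_A/R_E = 7.198/16.7 = 0.4310 mA.

I ≈ 0.431 mA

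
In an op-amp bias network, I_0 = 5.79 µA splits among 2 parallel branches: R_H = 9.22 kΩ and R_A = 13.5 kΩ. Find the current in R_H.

Two-branch current divider: I_k = I_0 · R_other/(R_1 + R_2).
So I = 5.79 × 13.5/22.72 = 3.440 µA.

I ≈ 3.44 µA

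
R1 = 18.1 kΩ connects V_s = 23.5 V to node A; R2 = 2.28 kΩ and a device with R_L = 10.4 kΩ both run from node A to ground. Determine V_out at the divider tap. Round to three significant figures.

R2 ‖ R_L = (2.28 × 10.4)/(2.28 + 10.4) = 1.870 kΩ.
Now apply the divider: V_out = 23.5 × 0.09364 = 2.201 V.

V_out ≈ 2.20 V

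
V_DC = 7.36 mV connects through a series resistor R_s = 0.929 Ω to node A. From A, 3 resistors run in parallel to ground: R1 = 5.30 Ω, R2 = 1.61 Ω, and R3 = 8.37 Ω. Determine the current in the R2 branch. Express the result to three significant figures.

Equivalent of the parallel group: R_p = 1.076 Ω.
V_A by voltage divider: V_A = 7.36 × 1.076/(0.929 + 1.076) = 3.950 mV.
Branch current I = V_A/R2 = 3.950/1.61 = 2.453 mA.

I ≈ 2.45 mA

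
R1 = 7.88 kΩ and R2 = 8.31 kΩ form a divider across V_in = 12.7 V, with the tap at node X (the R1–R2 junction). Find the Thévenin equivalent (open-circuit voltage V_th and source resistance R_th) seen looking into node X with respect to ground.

With X open, the divider is unloaded: V_th = 12.7 × 8.31/16.19 = 6.519 V.
Zeroing V_in shorts the top of R1 to ground, so R_th = R1 ‖ R2 = 4.045 kΩ.

V_th ≈ 6.52 V, R_th ≈ 4.04 kΩ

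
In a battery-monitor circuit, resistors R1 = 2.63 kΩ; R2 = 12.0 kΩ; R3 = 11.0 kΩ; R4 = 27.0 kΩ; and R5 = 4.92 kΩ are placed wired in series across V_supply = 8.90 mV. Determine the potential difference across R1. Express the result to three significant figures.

V ≈ 0.407 mV

ΣR = 2.63 + 12.0 + 11.0 + 27.0 + 4.92 = 57.55 kΩ.
Voltage divider: V = V_supply · (2.630 / 57.55) = 8.90 × 0.04570 = 0.4067 mV.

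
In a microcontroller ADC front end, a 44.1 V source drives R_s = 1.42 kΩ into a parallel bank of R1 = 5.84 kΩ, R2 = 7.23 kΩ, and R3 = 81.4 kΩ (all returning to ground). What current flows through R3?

I ≈ 0.372 mA

Parallel bank: R_p = 1/(1/5.84 + 1/7.23 + 1/81.4) = 3.107 kΩ.
V_A = 44.1 × 3.107/4.527 = 30.27 V.
Branch current I = V_A/R3 = 30.27/81.4 = 0.3718 mA.
(Check via current divider: I_total = 9.741 mA; share G_k/ΣG = 0.03817 → same result.)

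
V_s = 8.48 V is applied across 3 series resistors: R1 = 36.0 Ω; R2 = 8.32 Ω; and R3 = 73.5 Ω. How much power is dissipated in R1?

Series current I = V_s/ΣR = 8.48/117.8 = 0.07197 A.
V(R1) = I·R = 2.591 V; P = V·I = 2.591 × 0.07197 = 0.1865 W.

P ≈ 0.186 W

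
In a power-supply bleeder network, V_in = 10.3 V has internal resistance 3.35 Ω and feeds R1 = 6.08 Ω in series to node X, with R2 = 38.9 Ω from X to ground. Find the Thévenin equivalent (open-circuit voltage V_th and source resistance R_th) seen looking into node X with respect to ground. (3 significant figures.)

R1' = 3.35 + 6.08 = 9.430 Ω (source resistance + R1).
With X open, the divider is unloaded: V_th = 10.3 × 38.9/48.33 = 8.290 V.
Looking into X with the source shorted: R_th = R1'·R2/(R1'+R2) = 9.430 × 38.9/48.33 = 7.590 Ω.

V_th ≈ 8.29 V, R_th ≈ 7.59 Ω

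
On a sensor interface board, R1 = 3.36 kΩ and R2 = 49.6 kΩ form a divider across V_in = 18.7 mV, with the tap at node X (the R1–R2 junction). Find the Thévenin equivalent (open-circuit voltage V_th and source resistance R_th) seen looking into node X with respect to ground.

V_th ≈ 17.5 mV, R_th ≈ 3.15 kΩ

With X open, the divider is unloaded: V_th = 18.7 × 49.6/52.96 = 17.51 mV.
Looking into X with the source shorted: R_th = R1·R2/(R1+R2) = 3.360 × 49.6/52.96 = 3.147 kΩ.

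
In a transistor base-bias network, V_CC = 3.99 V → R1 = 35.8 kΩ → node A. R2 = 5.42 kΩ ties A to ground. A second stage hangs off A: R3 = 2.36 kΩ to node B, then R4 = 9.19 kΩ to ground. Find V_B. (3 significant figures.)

V_B ≈ 0.297 V

Looking into the second stage from A: R3 + R4 = 11.55 kΩ appears in parallel with R2.
R2 ‖ (R3+R4) = 3.689 kΩ.
V_A = 3.99 × 3.689/(35.8 + 3.689) = 0.3727 V.
Then the unloaded second divider: V_B = V_A × R4/(R3+R4) = 0.3727 × 0.7957 = 0.2966 V.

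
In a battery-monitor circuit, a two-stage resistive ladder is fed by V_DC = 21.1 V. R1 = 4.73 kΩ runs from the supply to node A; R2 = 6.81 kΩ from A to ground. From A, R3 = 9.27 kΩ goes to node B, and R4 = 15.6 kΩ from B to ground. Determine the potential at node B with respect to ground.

V_B ≈ 7.02 V

Looking into the second stage from A: R3 + R4 = 24.87 kΩ appears in parallel with R2.
Effective lower resistance at A: R2 ‖ 24.87 = 5.346 kΩ.
So V_A = 21.1 × 0.5306 = 11.20 V.
Stage 2 is unloaded, so V_B = V_A · R4/(R3+R4) = 11.20 × 15.6/24.87 = 7.022 V.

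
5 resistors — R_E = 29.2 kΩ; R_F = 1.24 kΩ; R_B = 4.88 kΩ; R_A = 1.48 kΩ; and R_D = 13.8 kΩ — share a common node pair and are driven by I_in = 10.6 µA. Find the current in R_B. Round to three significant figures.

Conductances: ΣG = 1/29.2 + 1/1.24 + 1/4.88 + 1/1.48 + 1/13.8 = 1.794 (1/kΩ).
By the current-divider rule, I = I_in · G_k/ΣG = 10.6 × 0.1142 = 1.211 µA.

I ≈ 1.21 µA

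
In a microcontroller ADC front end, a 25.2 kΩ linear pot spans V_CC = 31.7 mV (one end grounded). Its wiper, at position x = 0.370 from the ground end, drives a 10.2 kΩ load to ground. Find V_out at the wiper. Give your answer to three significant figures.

V_out ≈ 7.44 mV

Split the track: R_lower = x·R_p = 9.324 kΩ, R_upper = (1−x)·R_p = 15.88 kΩ.
(x·R_p) ‖ R_L = 4.871 kΩ.
Loaded-divider output: V_out = 31.7 × 0.2348 = 7.443 mV.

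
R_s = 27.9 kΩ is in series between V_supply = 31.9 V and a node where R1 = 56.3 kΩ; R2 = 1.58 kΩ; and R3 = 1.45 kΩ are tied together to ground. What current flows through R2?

I ≈ 0.526 mA

Equivalent of the parallel group: R_p = 0.7461 kΩ.
V_A = 31.9 × 0.7461/28.65 = 0.8308 V.
Branch current I = V_A/R2 = 0.8308/1.58 = 0.5258 mA.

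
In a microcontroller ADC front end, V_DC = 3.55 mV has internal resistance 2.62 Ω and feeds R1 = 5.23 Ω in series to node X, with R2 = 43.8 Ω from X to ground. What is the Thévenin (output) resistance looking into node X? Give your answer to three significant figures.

R1' = 2.62 + 5.23 = 7.850 Ω (source resistance + R1).
With V_DC suppressed (replaced by a short), R_th = R1' ‖ R2 = (7.850 × 43.8)/(7.850 + 43.8) = 6.657 Ω.

R_th ≈ 6.66 Ω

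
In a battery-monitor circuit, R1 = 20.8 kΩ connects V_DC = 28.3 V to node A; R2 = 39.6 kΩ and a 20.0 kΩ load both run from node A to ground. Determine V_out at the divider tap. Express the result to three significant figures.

R2 ‖ R_L = (39.6 × 20.0)/(39.6 + 20.0) = 13.29 kΩ.
Now apply the divider: V_out = 28.3 × 0.3898 = 11.03 V.

V_out ≈ 11.0 V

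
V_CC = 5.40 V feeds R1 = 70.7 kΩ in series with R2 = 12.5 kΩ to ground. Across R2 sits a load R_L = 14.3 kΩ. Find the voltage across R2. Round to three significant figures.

V_out ≈ 0.466 V

First combine the lower leg with the load: R2 ‖ R_L = 6.670 kΩ.
Now apply the divider: V_out = 5.40 × 0.08621 = 0.4655 V.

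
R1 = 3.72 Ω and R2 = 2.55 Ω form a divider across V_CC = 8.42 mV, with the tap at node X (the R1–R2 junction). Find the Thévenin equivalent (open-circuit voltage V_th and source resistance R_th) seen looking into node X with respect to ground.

Open-circuit (no load on X): V_th = V_CC · R2/(R1 + R2) = 8.42 × 2.55/(3.720 + 2.55) = 3.424 mV.
Looking into X with the source shorted: R_th = R1·R2/(R1+R2) = 3.720 × 2.55/6.270 = 1.513 Ω.

V_th ≈ 3.42 mV, R_th ≈ 1.51 Ω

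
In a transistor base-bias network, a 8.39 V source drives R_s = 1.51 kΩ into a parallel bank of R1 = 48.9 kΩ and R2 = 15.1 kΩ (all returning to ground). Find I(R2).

I ≈ 0.491 mA

Equivalent of the parallel group: R_p = 11.54 kΩ.
V_A = 8.39 × 11.54/13.05 = 7.419 V.
Branch current I = V_A/R2 = 7.419/15.1 = 0.4913 mA.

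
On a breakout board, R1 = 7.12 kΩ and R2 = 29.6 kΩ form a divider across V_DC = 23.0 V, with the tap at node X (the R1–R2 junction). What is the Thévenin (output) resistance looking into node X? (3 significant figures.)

R_th ≈ 5.74 kΩ

Looking into X with the source shorted: R_th = R1·R2/(R1+R2) = 7.120 × 29.6/36.72 = 5.739 kΩ.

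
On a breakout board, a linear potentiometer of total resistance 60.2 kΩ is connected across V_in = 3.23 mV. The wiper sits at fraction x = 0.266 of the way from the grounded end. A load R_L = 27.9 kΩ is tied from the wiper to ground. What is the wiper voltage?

The pot divides into 44.19 kΩ above the wiper and 16.01 kΩ below.
R_L loads the lower segment: effective lower R = 10.17 kΩ.
Then V_out = V_in · 10.17/(44.19 + 10.17) = 0.6045 mV.

V_out ≈ 0.605 mV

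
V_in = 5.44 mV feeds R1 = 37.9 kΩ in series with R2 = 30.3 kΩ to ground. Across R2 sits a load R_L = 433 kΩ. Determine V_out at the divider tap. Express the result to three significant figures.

R2 ‖ R_L = (30.3 × 433)/(30.3 + 433) = 28.32 kΩ.
Then V_out = V_in · R2'/(R1 + R2') = 5.44 × 28.32/66.22 = 2.326 mV.
(Unloaded it would be 2.42 mV; the load pulls it down.)

V_out ≈ 2.33 mV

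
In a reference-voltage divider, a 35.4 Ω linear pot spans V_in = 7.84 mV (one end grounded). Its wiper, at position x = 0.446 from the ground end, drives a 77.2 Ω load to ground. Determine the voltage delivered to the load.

Lower segment x·R_p = 15.79 Ω; upper segment (1−x)·R_p = 19.61 Ω.
Lower segment in parallel with the load: 15.79 ‖ 77.2 = 13.11 Ω.
Then V_out = V_in · 13.11/(19.61 + 13.11) = 3.141 mV.
(Unloaded: V_out = x·V_in = 3.50 mV.)

V_out ≈ 3.14 mV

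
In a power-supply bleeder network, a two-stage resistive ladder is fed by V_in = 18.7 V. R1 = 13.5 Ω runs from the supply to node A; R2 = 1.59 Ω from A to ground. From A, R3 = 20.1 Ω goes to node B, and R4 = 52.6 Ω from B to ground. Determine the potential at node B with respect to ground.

The second stage (R3 + R4 = 72.70 Ω) loads node A in parallel with R2.
Effective lower resistance at A: R2 ‖ 72.70 = 1.556 Ω.
So V_A = 18.7 × 0.1033 = 1.933 V.
V_B = V_A × 0.7235 = 1.398 V.

V_B ≈ 1.40 V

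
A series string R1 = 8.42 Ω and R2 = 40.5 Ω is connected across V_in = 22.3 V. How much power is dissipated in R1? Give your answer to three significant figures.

The common current is I = 22.3/48.92 = 0.4558 A.
V(R1) = I·R = 3.838 V; P = V·I = 3.838 × 0.4558 = 1.750 W.

P ≈ 1.75 W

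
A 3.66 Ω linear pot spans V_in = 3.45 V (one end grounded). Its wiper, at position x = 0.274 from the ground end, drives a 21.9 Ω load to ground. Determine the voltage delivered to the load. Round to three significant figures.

Split the track: R_lower = x·R_p = 1.003 Ω, R_upper = (1−x)·R_p = 2.657 Ω.
Lower segment in parallel with the load: 1.003 ‖ 21.9 = 0.9589 Ω.
Loaded-divider output: V_out = 3.45 × 0.2652 = 0.9149 V.
(Unloaded: V_out = x·V_in = 0.945 V.)

V_out ≈ 0.915 V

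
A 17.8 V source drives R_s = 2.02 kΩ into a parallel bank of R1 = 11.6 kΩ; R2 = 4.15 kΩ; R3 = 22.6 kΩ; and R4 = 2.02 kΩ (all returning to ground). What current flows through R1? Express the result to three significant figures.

I ≈ 0.558 mA

Equivalent of the parallel group: R_p = 1.154 kΩ.
V_A by voltage divider: V_A = 17.8 × 1.154/(2.02 + 1.154) = 6.472 V.
I(R1) = V_A / R1 = 6.472/11.6 = 0.5579 mA.
(Check via current divider: I_total = 5.608 mA; share G_k/ΣG = 0.09949 → same result.)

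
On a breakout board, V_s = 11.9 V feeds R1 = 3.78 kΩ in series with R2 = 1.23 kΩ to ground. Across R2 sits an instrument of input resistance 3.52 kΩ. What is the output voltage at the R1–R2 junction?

First combine the lower leg with the load: R2 ‖ R_L = 0.9115 kΩ.
Now apply the divider: V_out = 11.9 × 0.1943 = 2.312 V.

V_out ≈ 2.31 V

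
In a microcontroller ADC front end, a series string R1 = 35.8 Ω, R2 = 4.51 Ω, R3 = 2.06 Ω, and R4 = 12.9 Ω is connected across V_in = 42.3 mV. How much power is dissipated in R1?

Series current I = V_in/ΣR = 42.3/55.27 = 0.7653 mA.
P = I²R = 0.5857 × 35.8 = 20.97 µW.

P ≈ 21.0 µW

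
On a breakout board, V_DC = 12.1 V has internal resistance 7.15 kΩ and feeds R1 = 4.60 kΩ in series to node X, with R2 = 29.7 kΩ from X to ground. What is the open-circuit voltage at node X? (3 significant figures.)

V_th ≈ 8.67 V

R1' = 7.15 + 4.60 = 11.75 kΩ (source resistance + R1).
V_th is the unloaded tap voltage: V_DC · R2/(R1'+R2) = 12.1 × 0.7165 = 8.670 V.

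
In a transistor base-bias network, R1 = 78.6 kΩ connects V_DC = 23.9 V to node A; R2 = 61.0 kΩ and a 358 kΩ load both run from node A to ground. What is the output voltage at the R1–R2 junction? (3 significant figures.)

V_out ≈ 9.53 V

First combine the lower leg with the load: R2 ‖ R_L = 52.12 kΩ.
Then V_out = V_DC · R2'/(R1 + R2') = 23.9 × 52.12/130.7 = 9.529 V.
(Unloaded it would be 10.4 V; the load pulls it down.)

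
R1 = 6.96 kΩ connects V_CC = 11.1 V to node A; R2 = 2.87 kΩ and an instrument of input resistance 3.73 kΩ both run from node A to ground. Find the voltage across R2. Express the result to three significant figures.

V_out ≈ 2.10 V

R2 ‖ R_L = (2.87 × 3.73)/(2.87 + 3.73) = 1.622 kΩ.
Then V_out = V_CC · R2'/(R1 + R2') = 11.1 × 1.622/8.582 = 2.098 V.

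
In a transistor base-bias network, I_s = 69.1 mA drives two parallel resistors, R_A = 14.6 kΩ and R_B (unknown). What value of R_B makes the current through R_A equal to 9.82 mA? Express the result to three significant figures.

R_B ≈ 2.42 kΩ

Two-branch current divider: I_A = I_s · R_B/(R_A + R_B).
9.82/69.1 = R_B/(R_A + R_B) → R_B = R_A · (0.1421)/(1 − 0.1421) = 14.6 × 0.1657 = 2.419 kΩ.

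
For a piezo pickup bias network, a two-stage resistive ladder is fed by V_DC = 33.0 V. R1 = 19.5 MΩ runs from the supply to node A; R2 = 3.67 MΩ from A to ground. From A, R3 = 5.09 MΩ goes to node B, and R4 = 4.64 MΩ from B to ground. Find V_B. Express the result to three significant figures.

V_B ≈ 1.89 V

Looking into the second stage from A: R3 + R4 = 9.730 MΩ appears in parallel with R2.
R2 ‖ (R3+R4) = 2.665 MΩ.
V_A = 33.0 × 2.665/(19.5 + 2.665) = 3.968 V.
V_B = V_A × 0.4769 = 1.892 V.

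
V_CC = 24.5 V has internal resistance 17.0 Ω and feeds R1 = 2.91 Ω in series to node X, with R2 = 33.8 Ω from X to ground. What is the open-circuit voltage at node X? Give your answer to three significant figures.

R1' = 17.0 + 2.91 = 19.91 Ω (source resistance + R1).
V_th is the unloaded tap voltage: V_CC · R2/(R1'+R2) = 24.5 × 0.6293 = 15.42 V.

V_th ≈ 15.4 V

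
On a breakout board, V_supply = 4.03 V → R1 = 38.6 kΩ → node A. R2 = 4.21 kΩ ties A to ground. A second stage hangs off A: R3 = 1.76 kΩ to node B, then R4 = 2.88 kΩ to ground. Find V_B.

V_B ≈ 0.135 V

The second stage (R3 + R4 = 4.640 kΩ) loads node A in parallel with R2.
Effective lower resistance at A: R2 ‖ 4.640 = 2.207 kΩ.
So V_A = 4.03 × 0.05409 = 0.2180 V.
V_B = V_A × 0.6207 = 0.1353 V.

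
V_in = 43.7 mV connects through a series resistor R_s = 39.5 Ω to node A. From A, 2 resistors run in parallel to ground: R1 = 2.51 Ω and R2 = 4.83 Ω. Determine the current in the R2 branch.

Combine the parallel branches: R_p = (1/2.51 + 1/4.83)⁻¹ = 1.652 Ω.
Node voltage V_A = V_in · R_p/(R_s + R_p) = 43.7 × 0.04014 = 1.754 mV.
I(R2) = V_A / R2 = 1.754/4.83 = 0.3631 mA.

I ≈ 0.363 mA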